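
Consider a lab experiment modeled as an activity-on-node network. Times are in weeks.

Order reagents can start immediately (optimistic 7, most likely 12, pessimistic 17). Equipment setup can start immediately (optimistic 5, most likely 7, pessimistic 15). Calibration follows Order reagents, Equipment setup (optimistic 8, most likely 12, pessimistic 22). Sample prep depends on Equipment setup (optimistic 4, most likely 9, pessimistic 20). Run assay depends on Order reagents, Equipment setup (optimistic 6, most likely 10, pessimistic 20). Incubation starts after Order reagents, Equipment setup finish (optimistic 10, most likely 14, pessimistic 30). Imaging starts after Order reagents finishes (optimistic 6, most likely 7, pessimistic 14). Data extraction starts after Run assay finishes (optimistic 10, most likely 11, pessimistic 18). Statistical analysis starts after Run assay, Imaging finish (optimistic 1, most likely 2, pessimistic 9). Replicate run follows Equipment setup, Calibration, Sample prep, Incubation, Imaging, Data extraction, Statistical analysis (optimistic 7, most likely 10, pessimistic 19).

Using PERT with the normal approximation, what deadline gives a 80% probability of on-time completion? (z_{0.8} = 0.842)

te_Order reagents = (7 + 4·12 + 17)/6 = 72/6 = 12; σ²_Order reagents = ((17−7)/6)² = 2.778
te_Equipment setup = (5 + 4·7 + 15)/6 = 48/6 = 8; σ²_Equipment setup = ((15−5)/6)² = 2.778
te_Calibration = (8 + 4·12 + 22)/6 = 78/6 = 13; σ²_Calibration = ((22−8)/6)² = 5.444
te_Sample prep = (4 + 4·9 + 20)/6 = 60/6 = 10; σ²_Sample prep = ((20−4)/6)² = 7.111
te_Run assay = (6 + 4·10 + 20)/6 = 66/6 = 11; σ²_Run assay = ((20−6)/6)² = 5.444
te_Incubation = (10 + 4·14 + 30)/6 = 96/6 = 16; σ²_Incubation = ((30−10)/6)² = 11.111
te_Imaging = (6 + 4·7 + 14)/6 = 48/6 = 8; σ²_Imaging = ((14−6)/6)² = 1.778
te_Data extraction = (10 + 4·11 + 18)/6 = 72/6 = 12; σ²_Data extraction = ((18−10)/6)² = 1.778
te_Statistical analysis = (1 + 4·2 + 9)/6 = 18/6 = 3; σ²_Statistical analysis = ((9−1)/6)² = 1.778
te_Replicate run = (7 + 4·10 + 19)/6 = 66/6 = 11; σ²_Replicate run = ((19−7)/6)² = 4.000

Forward pass:
ES_Order reagents = 0; EF_Order reagents = 12
ES_Equipment setup = 0; EF_Equipment setup = 8
ES_Calibration = max(EF_Order reagents=12, EF_Equipment setup=8) = 12; EF_Calibration = 12+13 = 25
ES_Sample prep = 8; EF_Sample prep = 8+10 = 18
ES_Run assay = max(EF_Order reagents=12, EF_Equipment setup=8) = 12; EF_Run assay = 12+11 = 23
ES_Incubation = max(EF_Order reagents=12, EF_Equipment setup=8) = 12; EF_Incubation = 12+16 = 28
ES_Imaging = 12; EF_Imaging = 12+8 = 20
ES_Data extraction = 23; EF_Data extraction = 23+12 = 35
ES_Statistical analysis = max(EF_Run assay=23, EF_Imaging=20) = 23; EF_Statistical analysis = 23+3 = 26
ES_Replicate run = max(EF_Equipment setup=8, EF_Calibration=25, EF_Sample prep=18, EF_Incubation=28, EF_Imaging=20, EF_Data extraction=35, EF_Statistical analysis=26) = 35; EF_Replicate run = 35+11 = 46
Expected project duration μ = 46 weeks. Critical path: Order reagents → Run assay → Data extraction → Replicate run.

Variance along critical path = 2.778 + 5.444 + 1.778 + 4.000 = 14.000; σ = 3.742 weeks.
D = μ + z·σ = 46 + 0.842·3.742 = 49.2 weeks

49.2 weeks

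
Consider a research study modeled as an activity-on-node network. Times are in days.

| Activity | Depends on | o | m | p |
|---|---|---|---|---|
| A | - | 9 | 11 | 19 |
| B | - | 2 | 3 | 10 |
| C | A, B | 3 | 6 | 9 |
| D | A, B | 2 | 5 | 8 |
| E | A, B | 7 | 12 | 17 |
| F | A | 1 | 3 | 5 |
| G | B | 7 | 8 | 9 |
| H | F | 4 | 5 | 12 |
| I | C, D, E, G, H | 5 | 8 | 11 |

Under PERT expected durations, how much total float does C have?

6 days

te_A = (9 + 4·11 + 19)/6 = 72/6 = 12
te_B = (2 + 4·3 + 10)/6 = 24/6 = 4
te_C = (3 + 4·6 + 9)/6 = 36/6 = 6
te_D = (2 + 4·5 + 8)/6 = 30/6 = 5
te_E = (7 + 4·12 + 17)/6 = 72/6 = 12
te_F = (1 + 4·3 + 5)/6 = 18/6 = 3
te_G = (7 + 4·8 + 9)/6 = 48/6 = 8
te_H = (4 + 4·5 + 12)/6 = 36/6 = 6
te_I = (5 + 4·8 + 11)/6 = 48/6 = 8

Forward pass:
ES_A = 0; EF_A = 12
ES_B = 0; EF_B = 4
ES_C = max(EF_A=12, EF_B=4) = 12; EF_C = 12+6 = 18
ES_D = max(EF_A=12, EF_B=4) = 12; EF_D = 12+5 = 17
ES_E = max(EF_A=12, EF_B=4) = 12; EF_E = 12+12 = 24
ES_F = 12; EF_F = 12+3 = 15
ES_G = 4; EF_G = 4+8 = 12
ES_H = 15; EF_H = 15+6 = 21
ES_I = max(EF_C=18, EF_D=17, EF_E=24, EF_G=12, EF_H=21) = 24; EF_I = 24+8 = 32
Expected project duration μ = 32 days. Critical path: A → E → I.

Backward pass:
LF_I = 32; LS_I = 32−8 = 24
LF_H = LS_I = 24; LS_H = 24−6 = 18
LF_G = LS_I = 24; LS_G = 24−8 = 16
LF_F = LS_H = 18; LS_F = 18−3 = 15
LF_E = LS_I = 24; LS_E = 24−12 = 12
LF_D = LS_I = 24; LS_D = 24−5 = 19
LF_C = LS_I = 24; LS_C = 24−6 = 18
LF_B = min(LS_C=18, LS_D=19, LS_E=12, LS_G=16) = 12; LS_B = 12−4 = 8
LF_A = min(LS_C=18, LS_D=19, LS_E=12, LS_F=15) = 12; LS_A = 12−12 = 0
Slack_C = LS_C − ES_C = 18 − 12 = 6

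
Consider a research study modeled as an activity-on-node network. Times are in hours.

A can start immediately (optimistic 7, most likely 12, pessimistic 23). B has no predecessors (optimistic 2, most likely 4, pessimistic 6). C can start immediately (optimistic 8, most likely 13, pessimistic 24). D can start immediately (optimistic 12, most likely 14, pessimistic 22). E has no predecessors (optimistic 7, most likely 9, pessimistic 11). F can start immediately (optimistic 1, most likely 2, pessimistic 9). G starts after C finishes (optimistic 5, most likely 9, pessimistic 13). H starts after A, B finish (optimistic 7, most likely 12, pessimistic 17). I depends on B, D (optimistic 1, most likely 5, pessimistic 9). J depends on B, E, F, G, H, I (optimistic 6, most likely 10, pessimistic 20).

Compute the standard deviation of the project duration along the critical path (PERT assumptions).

3.92 hours

te_A = (7 + 4·12 + 23)/6 = 78/6 = 13; σ²_A = ((23−7)/6)² = 7.111
te_B = (2 + 4·4 + 6)/6 = 24/6 = 4; σ²_B = ((6−2)/6)² = 0.444
te_C = (8 + 4·13 + 24)/6 = 84/6 = 14; σ²_C = ((24−8)/6)² = 7.111
te_D = (12 + 4·14 + 22)/6 = 90/6 = 15; σ²_D = ((22−12)/6)² = 2.778
te_E = (7 + 4·9 + 11)/6 = 54/6 = 9; σ²_E = ((11−7)/6)² = 0.444
te_F = (1 + 4·2 + 9)/6 = 18/6 = 3; σ²_F = ((9−1)/6)² = 1.778
te_G = (5 + 4·9 + 13)/6 = 54/6 = 9; σ²_G = ((13−5)/6)² = 1.778
te_H = (7 + 4·12 + 17)/6 = 72/6 = 12; σ²_H = ((17−7)/6)² = 2.778
te_I = (1 + 4·5 + 9)/6 = 30/6 = 5; σ²_I = ((9−1)/6)² = 1.778
te_J = (6 + 4·10 + 20)/6 = 66/6 = 11; σ²_J = ((20−6)/6)² = 5.444

Forward pass:
ES_A = 0; EF_A = 13
ES_B = 0; EF_B = 4
ES_C = 0; EF_C = 14
ES_D = 0; EF_D = 15
ES_E = 0; EF_E = 9
ES_F = 0; EF_F = 3
ES_G = 14; EF_G = 14+9 = 23
ES_H = max(EF_A=13, EF_B=4) = 13; EF_H = 13+12 = 25
ES_I = max(EF_B=4, EF_D=15) = 15; EF_I = 15+5 = 20
ES_J = max(EF_B=4, EF_E=9, EF_F=3, EF_G=23, EF_H=25, EF_I=20) = 25; EF_J = 25+11 = 36
Expected project duration μ = 36 hours. Critical path: A → H → J.

Variance along critical path = 7.111 + 2.778 + 5.444 = 15.333
σ = √15.333 = 3.916 hours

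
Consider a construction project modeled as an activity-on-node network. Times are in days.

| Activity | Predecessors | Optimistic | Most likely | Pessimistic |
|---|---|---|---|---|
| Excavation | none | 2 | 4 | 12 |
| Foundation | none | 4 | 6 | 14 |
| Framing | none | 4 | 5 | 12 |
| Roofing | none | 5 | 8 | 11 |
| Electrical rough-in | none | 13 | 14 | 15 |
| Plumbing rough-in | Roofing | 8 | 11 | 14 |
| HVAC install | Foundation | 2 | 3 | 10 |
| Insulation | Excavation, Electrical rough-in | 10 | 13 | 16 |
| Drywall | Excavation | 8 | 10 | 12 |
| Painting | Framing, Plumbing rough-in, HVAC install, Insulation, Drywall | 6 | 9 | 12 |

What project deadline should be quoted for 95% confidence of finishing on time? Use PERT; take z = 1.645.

38.4 days

te_Excavation = (2 + 4·4 + 12)/6 = 30/6 = 5; σ²_Excavation = ((12−2)/6)² = 2.778
te_Foundation = (4 + 4·6 + 14)/6 = 42/6 = 7; σ²_Foundation = ((14−4)/6)² = 2.778
te_Framing = (4 + 4·5 + 12)/6 = 36/6 = 6; σ²_Framing = ((12−4)/6)² = 1.778
te_Roofing = (5 + 4·8 + 11)/6 = 48/6 = 8; σ²_Roofing = ((11−5)/6)² = 1.000
te_Electrical rough-in = (13 + 4·14 + 15)/6 = 84/6 = 14; σ²_Electrical rough-in = ((15−13)/6)² = 0.111
te_Plumbing rough-in = (8 + 4·11 + 14)/6 = 66/6 = 11; σ²_Plumbing rough-in = ((14−8)/6)² = 1.000
te_HVAC install = (2 + 4·3 + 10)/6 = 24/6 = 4; σ²_HVAC install = ((10−2)/6)² = 1.778
te_Insulation = (10 + 4·13 + 16)/6 = 78/6 = 13; σ²_Insulation = ((16−10)/6)² = 1.000
te_Drywall = (8 + 4·10 + 12)/6 = 60/6 = 10; σ²_Drywall = ((12−8)/6)² = 0.444
te_Painting = (6 + 4·9 + 12)/6 = 54/6 = 9; σ²_Painting = ((12−6)/6)² = 1.000

Forward pass:
ES_Excavation = 0; EF_Excavation = 5
ES_Foundation = 0; EF_Foundation = 7
ES_Framing = 0; EF_Framing = 6
ES_Roofing = 0; EF_Roofing = 8
ES_Electrical rough-in = 0; EF_Electrical rough-in = 14
ES_Plumbing rough-in = 8; EF_Plumbing rough-in = 8+11 = 19
ES_HVAC install = 7; EF_HVAC install = 7+4 = 11
ES_Insulation = max(EF_Excavation=5, EF_Electrical rough-in=14) = 14; EF_Insulation = 14+13 = 27
ES_Drywall = 5; EF_Drywall = 5+10 = 15
ES_Painting = max(EF_Framing=6, EF_Plumbing rough-in=19, EF_HVAC install=11, EF_Insulation=27, EF_Drywall=15) = 27; EF_Painting = 27+9 = 36
Expected project duration μ = 36 days. Critical path: Electrical rough-in → Insulation → Painting.

Variance along critical path = 0.111 + 1.000 + 1.000 = 2.111; σ = 1.453 days.
D = μ + z·σ = 36 + 1.645·1.453 = 38.4 days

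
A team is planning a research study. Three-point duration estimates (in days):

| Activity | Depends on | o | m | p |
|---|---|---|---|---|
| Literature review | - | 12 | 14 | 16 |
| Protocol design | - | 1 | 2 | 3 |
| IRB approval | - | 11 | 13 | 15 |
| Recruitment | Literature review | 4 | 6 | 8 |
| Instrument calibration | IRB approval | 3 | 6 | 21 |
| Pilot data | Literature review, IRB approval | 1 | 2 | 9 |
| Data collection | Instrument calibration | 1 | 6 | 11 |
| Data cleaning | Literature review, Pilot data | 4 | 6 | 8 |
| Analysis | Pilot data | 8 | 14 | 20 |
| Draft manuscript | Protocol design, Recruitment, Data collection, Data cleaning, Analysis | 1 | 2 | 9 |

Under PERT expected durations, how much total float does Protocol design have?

29 days

te_Literature review = (12 + 4·14 + 16)/6 = 84/6 = 14
te_Protocol design = (1 + 4·2 + 3)/6 = 12/6 = 2
te_IRB approval = (11 + 4·13 + 15)/6 = 78/6 = 13
te_Recruitment = (4 + 4·6 + 8)/6 = 36/6 = 6
te_Instrument calibration = (3 + 4·6 + 21)/6 = 48/6 = 8
te_Pilot data = (1 + 4·2 + 9)/6 = 18/6 = 3
te_Data collection = (1 + 4·6 + 11)/6 = 36/6 = 6
te_Data cleaning = (4 + 4·6 + 8)/6 = 36/6 = 6
te_Analysis = (8 + 4·14 + 20)/6 = 84/6 = 14
te_Draft manuscript = (1 + 4·2 + 9)/6 = 18/6 = 3

Forward pass:
ES_Literature review = 0; EF_Literature review = 14
ES_Protocol design = 0; EF_Protocol design = 2
ES_IRB approval = 0; EF_IRB approval = 13
ES_Recruitment = 14; EF_Recruitment = 14+6 = 20
ES_Instrument calibration = 13; EF_Instrument calibration = 13+8 = 21
ES_Pilot data = max(EF_Literature review=14, EF_IRB approval=13) = 14; EF_Pilot data = 14+3 = 17
ES_Data collection = 21; EF_Data collection = 21+6 = 27
ES_Data cleaning = max(EF_Literature review=14, EF_Pilot data=17) = 17; EF_Data cleaning = 17+6 = 23
ES_Analysis = 17; EF_Analysis = 17+14 = 31
ES_Draft manuscript = max(EF_Protocol design=2, EF_Recruitment=20, EF_Data collection=27, EF_Data cleaning=23, EF_Analysis=31) = 31; EF_Draft manuscript = 31+3 = 34
Expected project duration μ = 34 days. Critical path: Literature review → Pilot data → Analysis → Draft manuscript.

Backward pass:
LF_Draft manuscript = 34; LS_Draft manuscript = 34−3 = 31
LF_Analysis = LS_Draft manuscript = 31; LS_Analysis = 31−14 = 17
LF_Data cleaning = LS_Draft manuscript = 31; LS_Data cleaning = 31−6 = 25
LF_Data collection = LS_Draft manuscript = 31; LS_Data collection = 31−6 = 25
LF_Pilot data = min(LS_Data cleaning=25, LS_Analysis=17) = 17; LS_Pilot data = 17−3 = 14
LF_Instrument calibration = LS_Data collection = 25; LS_Instrument calibration = 25−8 = 17
LF_Recruitment = LS_Draft manuscript = 31; LS_Recruitment = 31−6 = 25
LF_IRB approval = min(LS_Instrument calibration=17, LS_Pilot data=14) = 14; LS_IRB approval = 14−13 = 1
LF_Protocol design = LS_Draft manuscript = 31; LS_Protocol design = 31−2 = 29
LF_Literature review = min(LS_Recruitment=25, LS_Pilot data=14, LS_Data cleaning=25) = 14; LS_Literature review = 14−14 = 0
Slack_Protocol design = LS_Protocol design − ES_Protocol design = 29 − 0 = 29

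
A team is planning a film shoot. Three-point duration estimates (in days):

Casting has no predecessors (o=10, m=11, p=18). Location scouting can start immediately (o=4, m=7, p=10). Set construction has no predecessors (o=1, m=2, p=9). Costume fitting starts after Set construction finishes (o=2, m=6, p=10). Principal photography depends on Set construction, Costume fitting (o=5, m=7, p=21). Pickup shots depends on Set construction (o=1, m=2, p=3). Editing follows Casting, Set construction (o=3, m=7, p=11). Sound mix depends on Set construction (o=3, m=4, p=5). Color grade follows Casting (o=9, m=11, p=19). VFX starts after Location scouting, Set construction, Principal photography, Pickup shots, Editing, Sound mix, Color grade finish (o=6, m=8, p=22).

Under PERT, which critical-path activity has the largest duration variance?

te_Casting = (10 + 4·11 + 18)/6 = 72/6 = 12; σ²_Casting = ((18−10)/6)² = 1.778
te_Location scouting = (4 + 4·7 + 10)/6 = 42/6 = 7; σ²_Location scouting = ((10−4)/6)² = 1.000
te_Set construction = (1 + 4·2 + 9)/6 = 18/6 = 3; σ²_Set construction = ((9−1)/6)² = 1.778
te_Costume fitting = (2 + 4·6 + 10)/6 = 36/6 = 6; σ²_Costume fitting = ((10−2)/6)² = 1.778
te_Principal photography = (5 + 4·7 + 21)/6 = 54/6 = 9; σ²_Principal photography = ((21−5)/6)² = 7.111
te_Pickup shots = (1 + 4·2 + 3)/6 = 12/6 = 2; σ²_Pickup shots = ((3−1)/6)² = 0.111
te_Editing = (3 + 4·7 + 11)/6 = 42/6 = 7; σ²_Editing = ((11−3)/6)² = 1.778
te_Sound mix = (3 + 4·4 + 5)/6 = 24/6 = 4; σ²_Sound mix = ((5−3)/6)² = 0.111
te_Color grade = (9 + 4·11 + 19)/6 = 72/6 = 12; σ²_Color grade = ((19−9)/6)² = 2.778
te_VFX = (6 + 4·8 + 22)/6 = 60/6 = 10; σ²_VFX = ((22−6)/6)² = 7.111

Forward pass:
ES_Casting = 0; EF_Casting = 12
ES_Location scouting = 0; EF_Location scouting = 7
ES_Set construction = 0; EF_Set construction = 3
ES_Costume fitting = 3; EF_Costume fitting = 3+6 = 9
ES_Principal photography = max(EF_Set construction=3, EF_Costume fitting=9) = 9; EF_Principal photography = 9+9 = 18
ES_Pickup shots = 3; EF_Pickup shots = 3+2 = 5
ES_Editing = max(EF_Casting=12, EF_Set construction=3) = 12; EF_Editing = 12+7 = 19
ES_Sound mix = 3; EF_Sound mix = 3+4 = 7
ES_Color grade = 12; EF_Color grade = 12+12 = 24
ES_VFX = max(EF_Location scouting=7, EF_Set construction=3, EF_Principal photography=18, EF_Pickup shots=5, EF_Editing=19, EF_Sound mix=7, EF_Color grade=24) = 24; EF_VFX = 24+10 = 34
Expected project duration μ = 34 days. Critical path: Casting → Color grade → VFX.

Variances on critical path: σ²_Casting=1.778, σ²_Color grade=2.778, σ²_VFX=7.111.
Largest is σ²_VFX = 7.111.

VFX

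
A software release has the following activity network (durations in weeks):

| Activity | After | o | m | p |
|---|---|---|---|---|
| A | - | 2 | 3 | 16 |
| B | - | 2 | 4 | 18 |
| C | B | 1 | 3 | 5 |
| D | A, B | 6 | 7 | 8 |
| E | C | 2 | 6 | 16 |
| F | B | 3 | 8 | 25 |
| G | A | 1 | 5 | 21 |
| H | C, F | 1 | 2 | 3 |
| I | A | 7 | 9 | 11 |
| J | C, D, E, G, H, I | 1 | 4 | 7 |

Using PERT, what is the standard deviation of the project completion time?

te_A = (2 + 4·3 + 16)/6 = 30/6 = 5; σ²_A = ((16−2)/6)² = 5.444
te_B = (2 + 4·4 + 18)/6 = 36/6 = 6; σ²_B = ((18−2)/6)² = 7.111
te_C = (1 + 4·3 + 5)/6 = 18/6 = 3; σ²_C = ((5−1)/6)² = 0.444
te_D = (6 + 4·7 + 8)/6 = 42/6 = 7; σ²_D = ((8−6)/6)² = 0.111
te_E = (2 + 4·6 + 16)/6 = 42/6 = 7; σ²_E = ((16−2)/6)² = 5.444
te_F = (3 + 4·8 + 25)/6 = 60/6 = 10; σ²_F = ((25−3)/6)² = 13.444
te_G = (1 + 4·5 + 21)/6 = 42/6 = 7; σ²_G = ((21−1)/6)² = 11.111
te_H = (1 + 4·2 + 3)/6 = 12/6 = 2; σ²_H = ((3−1)/6)² = 0.111
te_I = (7 + 4·9 + 11)/6 = 54/6 = 9; σ²_I = ((11−7)/6)² = 0.444
te_J = (1 + 4·4 + 7)/6 = 24/6 = 4; σ²_J = ((7−1)/6)² = 1.000

Forward pass:
ES_A = 0; EF_A = 5
ES_B = 0; EF_B = 6
ES_C = 6; EF_C = 6+3 = 9
ES_D = max(EF_A=5, EF_B=6) = 6; EF_D = 6+7 = 13
ES_E = 9; EF_E = 9+7 = 16
ES_F = 6; EF_F = 6+10 = 16
ES_G = 5; EF_G = 5+7 = 12
ES_H = max(EF_C=9, EF_F=16) = 16; EF_H = 16+2 = 18
ES_I = 5; EF_I = 5+9 = 14
ES_J = max(EF_C=9, EF_D=13, EF_E=16, EF_G=12, EF_H=18, EF_I=14) = 18; EF_J = 18+4 = 22
Expected project duration μ = 22 weeks. Critical path: B → F → H → J.

Variance along critical path = 7.111 + 13.444 + 0.111 + 1.000 = 21.667
σ = √21.667 = 4.655 weeks

4.65 weeks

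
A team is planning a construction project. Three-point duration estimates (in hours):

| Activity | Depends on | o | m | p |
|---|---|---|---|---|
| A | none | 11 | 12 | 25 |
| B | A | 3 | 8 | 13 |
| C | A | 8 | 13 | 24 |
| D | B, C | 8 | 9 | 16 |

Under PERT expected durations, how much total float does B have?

te_A = (11 + 4·12 + 25)/6 = 84/6 = 14
te_B = (3 + 4·8 + 13)/6 = 48/6 = 8
te_C = (8 + 4·13 + 24)/6 = 84/6 = 14
te_D = (8 + 4·9 + 16)/6 = 60/6 = 10

Forward pass:
ES_A = 0; EF_A = 14
ES_B = 14; EF_B = 14+8 = 22
ES_C = 14; EF_C = 14+14 = 28
ES_D = max(EF_B=22, EF_C=28) = 28; EF_D = 28+10 = 38
Expected project duration μ = 38 hours. Critical path: A → C → D.

Backward pass:
LF_D = 38; LS_D = 38−10 = 28
LF_C = LS_D = 28; LS_C = 28−14 = 14
LF_B = LS_D = 28; LS_B = 28−8 = 20
LF_A = min(LS_B=20, LS_C=14) = 14; LS_A = 14−14 = 0
Slack_B = LS_B − ES_B = 20 − 14 = 6

6 hours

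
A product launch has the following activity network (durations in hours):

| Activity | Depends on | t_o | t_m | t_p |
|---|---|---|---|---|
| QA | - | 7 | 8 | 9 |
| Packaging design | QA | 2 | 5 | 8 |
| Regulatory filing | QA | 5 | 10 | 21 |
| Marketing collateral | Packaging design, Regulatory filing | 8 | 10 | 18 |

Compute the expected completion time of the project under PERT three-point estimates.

30 hours

te_QA = (7 + 4·8 + 9)/6 = 48/6 = 8
te_Packaging design = (2 + 4·5 + 8)/6 = 30/6 = 5
te_Regulatory filing = (5 + 4·10 + 21)/6 = 66/6 = 11
te_Marketing collateral = (8 + 4·10 + 18)/6 = 66/6 = 11

Forward pass:
ES_QA = 0; EF_QA = 8
ES_Packaging design = 8; EF_Packaging design = 8+5 = 13
ES_Regulatory filing = 8; EF_Regulatory filing = 8+11 = 19
ES_Marketing collateral = max(EF_Packaging design=13, EF_Regulatory filing=19) = 19; EF_Marketing collateral = 19+11 = 30
Expected project duration μ = 30 hours. Critical path: QA → Regulatory filing → Marketing collateral.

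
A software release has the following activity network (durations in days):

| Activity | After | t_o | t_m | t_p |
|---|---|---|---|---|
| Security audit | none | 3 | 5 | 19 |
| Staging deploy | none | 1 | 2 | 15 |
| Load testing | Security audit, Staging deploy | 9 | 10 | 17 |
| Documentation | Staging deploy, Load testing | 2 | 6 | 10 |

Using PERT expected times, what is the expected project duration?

te_Security audit = (3 + 4·5 + 19)/6 = 42/6 = 7
te_Staging deploy = (1 + 4·2 + 15)/6 = 24/6 = 4
te_Load testing = (9 + 4·10 + 17)/6 = 66/6 = 11
te_Documentation = (2 + 4·6 + 10)/6 = 36/6 = 6

Forward pass:
ES_Security audit = 0; EF_Security audit = 7
ES_Staging deploy = 0; EF_Staging deploy = 4
ES_Load testing = max(EF_Security audit=7, EF_Staging deploy=4) = 7; EF_Load testing = 7+11 = 18
ES_Documentation = max(EF_Staging deploy=4, EF_Load testing=18) = 18; EF_Documentation = 18+6 = 24
Expected project duration μ = 24 days. Critical path: Security audit → Load testing → Documentation.

24 days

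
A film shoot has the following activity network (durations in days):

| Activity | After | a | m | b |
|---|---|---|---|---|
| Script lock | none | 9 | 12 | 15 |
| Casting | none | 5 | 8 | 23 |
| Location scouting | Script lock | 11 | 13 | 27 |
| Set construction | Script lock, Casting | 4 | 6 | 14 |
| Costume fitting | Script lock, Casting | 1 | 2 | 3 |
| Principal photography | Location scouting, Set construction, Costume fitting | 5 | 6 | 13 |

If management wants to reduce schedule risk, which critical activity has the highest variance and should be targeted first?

te_Script lock = (9 + 4·12 + 15)/6 = 72/6 = 12; σ²_Script lock = ((15−9)/6)² = 1.000
te_Casting = (5 + 4·8 + 23)/6 = 60/6 = 10; σ²_Casting = ((23−5)/6)² = 9.000
te_Location scouting = (11 + 4·13 + 27)/6 = 90/6 = 15; σ²_Location scouting = ((27−11)/6)² = 7.111
te_Set construction = (4 + 4·6 + 14)/6 = 42/6 = 7; σ²_Set construction = ((14−4)/6)² = 2.778
te_Costume fitting = (1 + 4·2 + 3)/6 = 12/6 = 2; σ²_Costume fitting = ((3−1)/6)² = 0.111
te_Principal photography = (5 + 4·6 + 13)/6 = 42/6 = 7; σ²_Principal photography = ((13−5)/6)² = 1.778

Forward pass:
ES_Script lock = 0; EF_Script lock = 12
ES_Casting = 0; EF_Casting = 10
ES_Location scouting = 12; EF_Location scouting = 12+15 = 27
ES_Set construction = max(EF_Script lock=12, EF_Casting=10) = 12; EF_Set construction = 12+7 = 19
ES_Costume fitting = max(EF_Script lock=12, EF_Casting=10) = 12; EF_Costume fitting = 12+2 = 14
ES_Principal photography = max(EF_Location scouting=27, EF_Set construction=19, EF_Costume fitting=14) = 27; EF_Principal photography = 27+7 = 34
Expected project duration μ = 34 days. Critical path: Script lock → Location scouting → Principal photography.

Variances on critical path: σ²_Script lock=1.000, σ²_Location scouting=7.111, σ²_Principal photography=1.778.
Largest is σ²_Location scouting = 7.111.

Location scouting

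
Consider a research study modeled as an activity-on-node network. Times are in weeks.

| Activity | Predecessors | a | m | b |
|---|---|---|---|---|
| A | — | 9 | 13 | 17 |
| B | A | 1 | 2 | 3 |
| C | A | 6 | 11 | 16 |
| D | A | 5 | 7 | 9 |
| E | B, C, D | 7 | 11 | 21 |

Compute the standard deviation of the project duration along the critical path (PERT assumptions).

3.16 weeks

te_A = (9 + 4·13 + 17)/6 = 78/6 = 13; σ²_A = ((17−9)/6)² = 1.778
te_B = (1 + 4·2 + 3)/6 = 12/6 = 2; σ²_B = ((3−1)/6)² = 0.111
te_C = (6 + 4·11 + 16)/6 = 66/6 = 11; σ²_C = ((16−6)/6)² = 2.778
te_D = (5 + 4·7 + 9)/6 = 42/6 = 7; σ²_D = ((9−5)/6)² = 0.444
te_E = (7 + 4·11 + 21)/6 = 72/6 = 12; σ²_E = ((21−7)/6)² = 5.444

Forward pass:
ES_A = 0; EF_A = 13
ES_B = 13; EF_B = 13+2 = 15
ES_C = 13; EF_C = 13+11 = 24
ES_D = 13; EF_D = 13+7 = 20
ES_E = max(EF_B=15, EF_C=24, EF_D=20) = 24; EF_E = 24+12 = 36
Expected project duration μ = 36 weeks. Critical path: A → C → E.

Variance along critical path = 1.778 + 2.778 + 5.444 = 10.000
σ = √10.000 = 3.162 weeks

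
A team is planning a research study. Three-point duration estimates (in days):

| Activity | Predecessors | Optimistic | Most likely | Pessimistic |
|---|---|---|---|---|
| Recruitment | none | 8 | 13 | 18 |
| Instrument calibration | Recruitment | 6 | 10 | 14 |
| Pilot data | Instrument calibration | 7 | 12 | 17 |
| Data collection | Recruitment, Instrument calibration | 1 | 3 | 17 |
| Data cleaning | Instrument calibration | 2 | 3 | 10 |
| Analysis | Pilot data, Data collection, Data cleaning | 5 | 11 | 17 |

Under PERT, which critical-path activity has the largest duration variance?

Analysis

te_Recruitment = (8 + 4·13 + 18)/6 = 78/6 = 13; σ²_Recruitment = ((18−8)/6)² = 2.778
te_Instrument calibration = (6 + 4·10 + 14)/6 = 60/6 = 10; σ²_Instrument calibration = ((14−6)/6)² = 1.778
te_Pilot data = (7 + 4·12 + 17)/6 = 72/6 = 12; σ²_Pilot data = ((17−7)/6)² = 2.778
te_Data collection = (1 + 4·3 + 17)/6 = 30/6 = 5; σ²_Data collection = ((17−1)/6)² = 7.111
te_Data cleaning = (2 + 4·3 + 10)/6 = 24/6 = 4; σ²_Data cleaning = ((10−2)/6)² = 1.778
te_Analysis = (5 + 4·11 + 17)/6 = 66/6 = 11; σ²_Analysis = ((17−5)/6)² = 4.000

Forward pass:
ES_Recruitment = 0; EF_Recruitment = 13
ES_Instrument calibration = 13; EF_Instrument calibration = 13+10 = 23
ES_Pilot data = 23; EF_Pilot data = 23+12 = 35
ES_Data collection = max(EF_Recruitment=13, EF_Instrument calibration=23) = 23; EF_Data collection = 23+5 = 28
ES_Data cleaning = 23; EF_Data cleaning = 23+4 = 27
ES_Analysis = max(EF_Pilot data=35, EF_Data collection=28, EF_Data cleaning=27) = 35; EF_Analysis = 35+11 = 46
Expected project duration μ = 46 days. Critical path: Recruitment → Instrument calibration → Pilot data → Analysis.

Variances on critical path: σ²_Recruitment=2.778, σ²_Instrument calibration=1.778, σ²_Pilot data=2.778, σ²_Analysis=4.000.
Largest is σ²_Analysis = 4.000.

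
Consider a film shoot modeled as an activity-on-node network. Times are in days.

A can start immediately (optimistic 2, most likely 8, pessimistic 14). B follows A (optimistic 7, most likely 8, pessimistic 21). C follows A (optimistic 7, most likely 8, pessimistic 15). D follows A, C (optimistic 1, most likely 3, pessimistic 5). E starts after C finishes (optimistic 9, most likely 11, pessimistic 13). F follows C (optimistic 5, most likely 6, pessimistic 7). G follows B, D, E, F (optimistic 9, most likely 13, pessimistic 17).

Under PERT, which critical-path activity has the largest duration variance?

te_A = (2 + 4·8 + 14)/6 = 48/6 = 8; σ²_A = ((14−2)/6)² = 4.000
te_B = (7 + 4·8 + 21)/6 = 60/6 = 10; σ²_B = ((21−7)/6)² = 5.444
te_C = (7 + 4·8 + 15)/6 = 54/6 = 9; σ²_C = ((15−7)/6)² = 1.778
te_D = (1 + 4·3 + 5)/6 = 18/6 = 3; σ²_D = ((5−1)/6)² = 0.444
te_E = (9 + 4·11 + 13)/6 = 66/6 = 11; σ²_E = ((13−9)/6)² = 0.444
te_F = (5 + 4·6 + 7)/6 = 36/6 = 6; σ²_F = ((7−5)/6)² = 0.111
te_G = (9 + 4·13 + 17)/6 = 78/6 = 13; σ²_G = ((17−9)/6)² = 1.778

Forward pass:
ES_A = 0; EF_A = 8
ES_B = 8; EF_B = 8+10 = 18
ES_C = 8; EF_C = 8+9 = 17
ES_D = max(EF_A=8, EF_C=17) = 17; EF_D = 17+3 = 20
ES_E = 17; EF_E = 17+11 = 28
ES_F = 17; EF_F = 17+6 = 23
ES_G = max(EF_B=18, EF_D=20, EF_E=28, EF_F=23) = 28; EF_G = 28+13 = 41
Expected project duration μ = 41 days. Critical path: A → C → E → G.

Variances on critical path: σ²_A=4.000, σ²_C=1.778, σ²_E=0.444, σ²_G=1.778.
Largest is σ²_A = 4.000.

A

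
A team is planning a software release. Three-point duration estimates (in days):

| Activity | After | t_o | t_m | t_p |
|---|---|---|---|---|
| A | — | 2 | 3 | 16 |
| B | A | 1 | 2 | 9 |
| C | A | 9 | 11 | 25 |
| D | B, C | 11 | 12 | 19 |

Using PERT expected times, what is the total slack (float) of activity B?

10 days

te_A = (2 + 4·3 + 16)/6 = 30/6 = 5
te_B = (1 + 4·2 + 9)/6 = 18/6 = 3
te_C = (9 + 4·11 + 25)/6 = 78/6 = 13
te_D = (11 + 4·12 + 19)/6 = 78/6 = 13

Forward pass:
ES_A = 0; EF_A = 5
ES_B = 5; EF_B = 5+3 = 8
ES_C = 5; EF_C = 5+13 = 18
ES_D = max(EF_B=8, EF_C=18) = 18; EF_D = 18+13 = 31
Expected project duration μ = 31 days. Critical path: A → C → D.

Backward pass:
LF_D = 31; LS_D = 31−13 = 18
LF_C = LS_D = 18; LS_C = 18−13 = 5
LF_B = LS_D = 18; LS_B = 18−3 = 15
LF_A = min(LS_B=15, LS_C=5) = 5; LS_A = 5−5 = 0
Slack_B = LS_B − ES_B = 15 − 5 = 10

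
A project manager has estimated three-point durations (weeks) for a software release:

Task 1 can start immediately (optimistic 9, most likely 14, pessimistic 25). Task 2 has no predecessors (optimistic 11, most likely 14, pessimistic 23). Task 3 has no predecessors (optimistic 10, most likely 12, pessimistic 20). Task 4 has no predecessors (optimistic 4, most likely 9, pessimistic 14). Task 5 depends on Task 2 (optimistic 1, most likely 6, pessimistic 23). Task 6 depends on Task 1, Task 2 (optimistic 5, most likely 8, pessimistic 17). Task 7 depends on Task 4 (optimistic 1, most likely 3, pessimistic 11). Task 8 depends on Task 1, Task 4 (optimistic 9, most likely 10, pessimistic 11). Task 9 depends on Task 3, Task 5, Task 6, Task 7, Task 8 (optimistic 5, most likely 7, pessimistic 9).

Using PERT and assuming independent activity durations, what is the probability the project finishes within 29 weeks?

0.139

te_Task 1 = (9 + 4·14 + 25)/6 = 90/6 = 15; σ²_Task 1 = ((25−9)/6)² = 7.111
te_Task 2 = (11 + 4·14 + 23)/6 = 90/6 = 15; σ²_Task 2 = ((23−11)/6)² = 4.000
te_Task 3 = (10 + 4·12 + 20)/6 = 78/6 = 13; σ²_Task 3 = ((20−10)/6)² = 2.778
te_Task 4 = (4 + 4·9 + 14)/6 = 54/6 = 9; σ²_Task 4 = ((14−4)/6)² = 2.778
te_Task 5 = (1 + 4·6 + 23)/6 = 48/6 = 8; σ²_Task 5 = ((23−1)/6)² = 13.444
te_Task 6 = (5 + 4·8 + 17)/6 = 54/6 = 9; σ²_Task 6 = ((17−5)/6)² = 4.000
te_Task 7 = (1 + 4·3 + 11)/6 = 24/6 = 4; σ²_Task 7 = ((11−1)/6)² = 2.778
te_Task 8 = (9 + 4·10 + 11)/6 = 60/6 = 10; σ²_Task 8 = ((11−9)/6)² = 0.111
te_Task 9 = (5 + 4·7 + 9)/6 = 42/6 = 7; σ²_Task 9 = ((9−5)/6)² = 0.444

Forward pass:
ES_Task 1 = 0; EF_Task 1 = 15
ES_Task 2 = 0; EF_Task 2 = 15
ES_Task 3 = 0; EF_Task 3 = 13
ES_Task 4 = 0; EF_Task 4 = 9
ES_Task 5 = 15; EF_Task 5 = 15+8 = 23
ES_Task 6 = max(EF_Task 1=15, EF_Task 2=15) = 15; EF_Task 6 = 15+9 = 24
ES_Task 7 = 9; EF_Task 7 = 9+4 = 13
ES_Task 8 = max(EF_Task 1=15, EF_Task 4=9) = 15; EF_Task 8 = 15+10 = 25
ES_Task 9 = max(EF_Task 3=13, EF_Task 5=23, EF_Task 6=24, EF_Task 7=13, EF_Task 8=25) = 25; EF_Task 9 = 25+7 = 32
Expected project duration μ = 32 weeks. Critical path: Task 1 → Task 8 → Task 9.

Variance along critical path = 7.111 + 0.111 + 0.444 = 7.667; σ = √7.667 = 2.769 weeks.
Z = (29 − 32) / 2.769 = -1.083
P(T ≤ 29) = Φ(-1.083) ≈ 0.139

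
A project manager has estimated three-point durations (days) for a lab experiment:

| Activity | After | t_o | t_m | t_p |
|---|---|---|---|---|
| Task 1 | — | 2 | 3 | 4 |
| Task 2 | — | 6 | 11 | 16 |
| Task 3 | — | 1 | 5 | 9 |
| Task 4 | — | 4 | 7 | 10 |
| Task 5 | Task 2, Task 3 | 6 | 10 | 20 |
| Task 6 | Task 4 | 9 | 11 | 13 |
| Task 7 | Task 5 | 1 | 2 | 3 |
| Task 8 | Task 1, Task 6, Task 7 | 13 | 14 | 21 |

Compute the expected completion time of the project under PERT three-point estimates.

te_Task 1 = (2 + 4·3 + 4)/6 = 18/6 = 3
te_Task 2 = (6 + 4·11 + 16)/6 = 66/6 = 11
te_Task 3 = (1 + 4·5 + 9)/6 = 30/6 = 5
te_Task 4 = (4 + 4·7 + 10)/6 = 42/6 = 7
te_Task 5 = (6 + 4·10 + 20)/6 = 66/6 = 11
te_Task 6 = (9 + 4·11 + 13)/6 = 66/6 = 11
te_Task 7 = (1 + 4·2 + 3)/6 = 12/6 = 2
te_Task 8 = (13 + 4·14 + 21)/6 = 90/6 = 15

Forward pass:
ES_Task 1 = 0; EF_Task 1 = 3
ES_Task 2 = 0; EF_Task 2 = 11
ES_Task 3 = 0; EF_Task 3 = 5
ES_Task 4 = 0; EF_Task 4 = 7
ES_Task 5 = max(EF_Task 2=11, EF_Task 3=5) = 11; EF_Task 5 = 11+11 = 22
ES_Task 6 = 7; EF_Task 6 = 7+11 = 18
ES_Task 7 = 22; EF_Task 7 = 22+2 = 24
ES_Task 8 = max(EF_Task 1=3, EF_Task 6=18, EF_Task 7=24) = 24; EF_Task 8 = 24+15 = 39
Expected project duration μ = 39 days. Critical path: Task 2 → Task 5 → Task 7 → Task 8.

39 days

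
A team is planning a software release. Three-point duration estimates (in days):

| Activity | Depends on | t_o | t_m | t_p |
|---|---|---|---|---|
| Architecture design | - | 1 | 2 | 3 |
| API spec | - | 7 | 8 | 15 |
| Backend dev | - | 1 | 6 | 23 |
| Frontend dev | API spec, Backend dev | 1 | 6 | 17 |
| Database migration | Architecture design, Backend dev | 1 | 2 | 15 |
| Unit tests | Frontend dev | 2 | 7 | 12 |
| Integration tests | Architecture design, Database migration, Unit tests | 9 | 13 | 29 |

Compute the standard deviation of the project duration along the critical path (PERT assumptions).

4.77 days

te_Architecture design = (1 + 4·2 + 3)/6 = 12/6 = 2; σ²_Architecture design = ((3−1)/6)² = 0.111
te_API spec = (7 + 4·8 + 15)/6 = 54/6 = 9; σ²_API spec = ((15−7)/6)² = 1.778
te_Backend dev = (1 + 4·6 + 23)/6 = 48/6 = 8; σ²_Backend dev = ((23−1)/6)² = 13.444
te_Frontend dev = (1 + 4·6 + 17)/6 = 42/6 = 7; σ²_Frontend dev = ((17−1)/6)² = 7.111
te_Database migration = (1 + 4·2 + 15)/6 = 24/6 = 4; σ²_Database migration = ((15−1)/6)² = 5.444
te_Unit tests = (2 + 4·7 + 12)/6 = 42/6 = 7; σ²_Unit tests = ((12−2)/6)² = 2.778
te_Integration tests = (9 + 4·13 + 29)/6 = 90/6 = 15; σ²_Integration tests = ((29−9)/6)² = 11.111

Forward pass:
ES_Architecture design = 0; EF_Architecture design = 2
ES_API spec = 0; EF_API spec = 9
ES_Backend dev = 0; EF_Backend dev = 8
ES_Frontend dev = max(EF_API spec=9, EF_Backend dev=8) = 9; EF_Frontend dev = 9+7 = 16
ES_Database migration = max(EF_Architecture design=2, EF_Backend dev=8) = 8; EF_Database migration = 8+4 = 12
ES_Unit tests = 16; EF_Unit tests = 16+7 = 23
ES_Integration tests = max(EF_Architecture design=2, EF_Database migration=12, EF_Unit tests=23) = 23; EF_Integration tests = 23+15 = 38
Expected project duration μ = 38 days. Critical path: API spec → Frontend dev → Unit tests → Integration tests.

Variance along critical path = 1.778 + 7.111 + 2.778 + 11.111 = 22.778
σ = √22.778 = 4.773 days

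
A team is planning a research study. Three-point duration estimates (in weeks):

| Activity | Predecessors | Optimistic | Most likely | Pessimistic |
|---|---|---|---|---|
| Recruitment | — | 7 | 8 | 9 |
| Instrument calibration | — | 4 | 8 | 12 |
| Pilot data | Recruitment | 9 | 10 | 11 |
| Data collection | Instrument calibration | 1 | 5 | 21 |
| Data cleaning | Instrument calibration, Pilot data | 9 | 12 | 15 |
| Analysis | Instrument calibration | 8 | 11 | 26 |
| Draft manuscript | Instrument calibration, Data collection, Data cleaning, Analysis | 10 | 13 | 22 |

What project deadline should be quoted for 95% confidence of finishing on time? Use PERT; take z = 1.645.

te_Recruitment = (7 + 4·8 + 9)/6 = 48/6 = 8; σ²_Recruitment = ((9−7)/6)² = 0.111
te_Instrument calibration = (4 + 4·8 + 12)/6 = 48/6 = 8; σ²_Instrument calibration = ((12−4)/6)² = 1.778
te_Pilot data = (9 + 4·10 + 11)/6 = 60/6 = 10; σ²_Pilot data = ((11−9)/6)² = 0.111
te_Data collection = (1 + 4·5 + 21)/6 = 42/6 = 7; σ²_Data collection = ((21−1)/6)² = 11.111
te_Data cleaning = (9 + 4·12 + 15)/6 = 72/6 = 12; σ²_Data cleaning = ((15−9)/6)² = 1.000
te_Analysis = (8 + 4·11 + 26)/6 = 78/6 = 13; σ²_Analysis = ((26−8)/6)² = 9.000
te_Draft manuscript = (10 + 4·13 + 22)/6 = 84/6 = 14; σ²_Draft manuscript = ((22−10)/6)² = 4.000

Forward pass:
ES_Recruitment = 0; EF_Recruitment = 8
ES_Instrument calibration = 0; EF_Instrument calibration = 8
ES_Pilot data = 8; EF_Pilot data = 8+10 = 18
ES_Data collection = 8; EF_Data collection = 8+7 = 15
ES_Data cleaning = max(EF_Instrument calibration=8, EF_Pilot data=18) = 18; EF_Data cleaning = 18+12 = 30
ES_Analysis = 8; EF_Analysis = 8+13 = 21
ES_Draft manuscript = max(EF_Instrument calibration=8, EF_Data collection=15, EF_Data cleaning=30, EF_Analysis=21) = 30; EF_Draft manuscript = 30+14 = 44
Expected project duration μ = 44 weeks. Critical path: Recruitment → Pilot data → Data cleaning → Draft manuscript.

Variance along critical path = 0.111 + 0.111 + 1.000 + 4.000 = 5.222; σ = 2.285 weeks.
D = μ + z·σ = 44 + 1.645·2.285 = 47.8 weeks

47.8 weeks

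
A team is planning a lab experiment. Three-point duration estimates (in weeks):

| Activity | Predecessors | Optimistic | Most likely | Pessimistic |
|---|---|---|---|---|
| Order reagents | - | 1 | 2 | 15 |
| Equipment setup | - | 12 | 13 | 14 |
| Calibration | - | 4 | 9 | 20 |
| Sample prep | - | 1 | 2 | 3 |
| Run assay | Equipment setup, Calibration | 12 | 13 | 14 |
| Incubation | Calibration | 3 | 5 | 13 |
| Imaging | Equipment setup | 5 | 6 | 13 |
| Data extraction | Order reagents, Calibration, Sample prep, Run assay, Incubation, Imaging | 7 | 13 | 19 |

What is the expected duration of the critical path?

39 weeks

te_Order reagents = (1 + 4·2 + 15)/6 = 24/6 = 4
te_Equipment setup = (12 + 4·13 + 14)/6 = 78/6 = 13
te_Calibration = (4 + 4·9 + 20)/6 = 60/6 = 10
te_Sample prep = (1 + 4·2 + 3)/6 = 12/6 = 2
te_Run assay = (12 + 4·13 + 14)/6 = 78/6 = 13
te_Incubation = (3 + 4·5 + 13)/6 = 36/6 = 6
te_Imaging = (5 + 4·6 + 13)/6 = 42/6 = 7
te_Data extraction = (7 + 4·13 + 19)/6 = 78/6 = 13

Forward pass:
ES_Order reagents = 0; EF_Order reagents = 4
ES_Equipment setup = 0; EF_Equipment setup = 13
ES_Calibration = 0; EF_Calibration = 10
ES_Sample prep = 0; EF_Sample prep = 2
ES_Run assay = max(EF_Equipment setup=13, EF_Calibration=10) = 13; EF_Run assay = 13+13 = 26
ES_Incubation = 10; EF_Incubation = 10+6 = 16
ES_Imaging = 13; EF_Imaging = 13+7 = 20
ES_Data extraction = max(EF_Order reagents=4, EF_Calibration=10, EF_Sample prep=2, EF_Run assay=26, EF_Incubation=16, EF_Imaging=20) = 26; EF_Data extraction = 26+13 = 39
Expected project duration μ = 39 weeks. Critical path: Equipment setup → Run assay → Data extraction.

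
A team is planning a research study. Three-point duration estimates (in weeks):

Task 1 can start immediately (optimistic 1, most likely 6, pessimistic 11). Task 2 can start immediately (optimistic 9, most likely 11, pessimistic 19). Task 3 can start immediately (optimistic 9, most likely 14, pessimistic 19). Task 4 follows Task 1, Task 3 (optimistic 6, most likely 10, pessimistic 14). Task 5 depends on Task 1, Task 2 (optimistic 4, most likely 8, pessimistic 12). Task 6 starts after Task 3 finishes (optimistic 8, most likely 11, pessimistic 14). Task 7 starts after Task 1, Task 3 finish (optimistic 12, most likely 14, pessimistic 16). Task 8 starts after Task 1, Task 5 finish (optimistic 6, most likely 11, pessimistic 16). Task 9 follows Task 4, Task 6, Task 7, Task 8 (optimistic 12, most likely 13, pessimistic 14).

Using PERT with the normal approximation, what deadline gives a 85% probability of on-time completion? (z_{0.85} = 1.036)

46.8 weeks

te_Task 1 = (1 + 4·6 + 11)/6 = 36/6 = 6; σ²_Task 1 = ((11−1)/6)² = 2.778
te_Task 2 = (9 + 4·11 + 19)/6 = 72/6 = 12; σ²_Task 2 = ((19−9)/6)² = 2.778
te_Task 3 = (9 + 4·14 + 19)/6 = 84/6 = 14; σ²_Task 3 = ((19−9)/6)² = 2.778
te_Task 4 = (6 + 4·10 + 14)/6 = 60/6 = 10; σ²_Task 4 = ((14−6)/6)² = 1.778
te_Task 5 = (4 + 4·8 + 12)/6 = 48/6 = 8; σ²_Task 5 = ((12−4)/6)² = 1.778
te_Task 6 = (8 + 4·11 + 14)/6 = 66/6 = 11; σ²_Task 6 = ((14−8)/6)² = 1.000
te_Task 7 = (12 + 4·14 + 16)/6 = 84/6 = 14; σ²_Task 7 = ((16−12)/6)² = 0.444
te_Task 8 = (6 + 4·11 + 16)/6 = 66/6 = 11; σ²_Task 8 = ((16−6)/6)² = 2.778
te_Task 9 = (12 + 4·13 + 14)/6 = 78/6 = 13; σ²_Task 9 = ((14−12)/6)² = 0.111

Forward pass:
ES_Task 1 = 0; EF_Task 1 = 6
ES_Task 2 = 0; EF_Task 2 = 12
ES_Task 3 = 0; EF_Task 3 = 14
ES_Task 4 = max(EF_Task 1=6, EF_Task 3=14) = 14; EF_Task 4 = 14+10 = 24
ES_Task 5 = max(EF_Task 1=6, EF_Task 2=12) = 12; EF_Task 5 = 12+8 = 20
ES_Task 6 = 14; EF_Task 6 = 14+11 = 25
ES_Task 7 = max(EF_Task 1=6, EF_Task 3=14) = 14; EF_Task 7 = 14+14 = 28
ES_Task 8 = max(EF_Task 1=6, EF_Task 5=20) = 20; EF_Task 8 = 20+11 = 31
ES_Task 9 = max(EF_Task 4=24, EF_Task 6=25, EF_Task 7=28, EF_Task 8=31) = 31; EF_Task 9 = 31+13 = 44
Expected project duration μ = 44 weeks. Critical path: Task 2 → Task 5 → Task 8 → Task 9.

Variance along critical path = 2.778 + 1.778 + 2.778 + 0.111 = 7.444; σ = 2.728 weeks.
D = μ + z·σ = 44 + 1.036·2.728 = 46.8 weeks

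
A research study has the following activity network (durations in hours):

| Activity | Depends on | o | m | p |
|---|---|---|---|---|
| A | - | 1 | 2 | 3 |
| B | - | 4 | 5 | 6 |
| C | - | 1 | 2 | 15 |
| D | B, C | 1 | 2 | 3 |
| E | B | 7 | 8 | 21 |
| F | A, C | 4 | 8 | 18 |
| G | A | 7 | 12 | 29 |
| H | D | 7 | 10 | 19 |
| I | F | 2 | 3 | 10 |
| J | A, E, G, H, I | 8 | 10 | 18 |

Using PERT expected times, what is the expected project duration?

te_A = (1 + 4·2 + 3)/6 = 12/6 = 2
te_B = (4 + 4·5 + 6)/6 = 30/6 = 5
te_C = (1 + 4·2 + 15)/6 = 24/6 = 4
te_D = (1 + 4·2 + 3)/6 = 12/6 = 2
te_E = (7 + 4·8 + 21)/6 = 60/6 = 10
te_F = (4 + 4·8 + 18)/6 = 54/6 = 9
te_G = (7 + 4·12 + 29)/6 = 84/6 = 14
te_H = (7 + 4·10 + 19)/6 = 66/6 = 11
te_I = (2 + 4·3 + 10)/6 = 24/6 = 4
te_J = (8 + 4·10 + 18)/6 = 66/6 = 11

Forward pass:
ES_A = 0; EF_A = 2
ES_B = 0; EF_B = 5
ES_C = 0; EF_C = 4
ES_D = max(EF_B=5, EF_C=4) = 5; EF_D = 5+2 = 7
ES_E = 5; EF_E = 5+10 = 15
ES_F = max(EF_A=2, EF_C=4) = 4; EF_F = 4+9 = 13
ES_G = 2; EF_G = 2+14 = 16
ES_H = 7; EF_H = 7+11 = 18
ES_I = 13; EF_I = 13+4 = 17
ES_J = max(EF_A=2, EF_E=15, EF_G=16, EF_H=18, EF_I=17) = 18; EF_J = 18+11 = 29
Expected project duration μ = 29 hours. Critical path: B → D → H → J.

29 hours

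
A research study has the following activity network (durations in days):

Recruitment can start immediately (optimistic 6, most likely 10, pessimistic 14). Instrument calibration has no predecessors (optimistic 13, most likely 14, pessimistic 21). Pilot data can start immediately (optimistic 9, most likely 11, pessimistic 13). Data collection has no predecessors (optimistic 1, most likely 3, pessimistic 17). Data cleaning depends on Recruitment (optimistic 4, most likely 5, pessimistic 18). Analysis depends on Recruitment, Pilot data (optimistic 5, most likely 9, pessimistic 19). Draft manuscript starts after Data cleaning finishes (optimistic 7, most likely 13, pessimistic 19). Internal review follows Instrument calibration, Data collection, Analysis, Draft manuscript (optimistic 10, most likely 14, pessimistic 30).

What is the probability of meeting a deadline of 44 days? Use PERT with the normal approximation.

te_Recruitment = (6 + 4·10 + 14)/6 = 60/6 = 10; σ²_Recruitment = ((14−6)/6)² = 1.778
te_Instrument calibration = (13 + 4·14 + 21)/6 = 90/6 = 15; σ²_Instrument calibration = ((21−13)/6)² = 1.778
te_Pilot data = (9 + 4·11 + 13)/6 = 66/6 = 11; σ²_Pilot data = ((13−9)/6)² = 0.444
te_Data collection = (1 + 4·3 + 17)/6 = 30/6 = 5; σ²_Data collection = ((17−1)/6)² = 7.111
te_Data cleaning = (4 + 4·5 + 18)/6 = 42/6 = 7; σ²_Data cleaning = ((18−4)/6)² = 5.444
te_Analysis = (5 + 4·9 + 19)/6 = 60/6 = 10; σ²_Analysis = ((19−5)/6)² = 5.444
te_Draft manuscript = (7 + 4·13 + 19)/6 = 78/6 = 13; σ²_Draft manuscript = ((19−7)/6)² = 4.000
te_Internal review = (10 + 4·14 + 30)/6 = 96/6 = 16; σ²_Internal review = ((30−10)/6)² = 11.111

Forward pass:
ES_Recruitment = 0; EF_Recruitment = 10
ES_Instrument calibration = 0; EF_Instrument calibration = 15
ES_Pilot data = 0; EF_Pilot data = 11
ES_Data collection = 0; EF_Data collection = 5
ES_Data cleaning = 10; EF_Data cleaning = 10+7 = 17
ES_Analysis = max(EF_Recruitment=10, EF_Pilot data=11) = 11; EF_Analysis = 11+10 = 21
ES_Draft manuscript = 17; EF_Draft manuscript = 17+13 = 30
ES_Internal review = max(EF_Instrument calibration=15, EF_Data collection=5, EF_Analysis=21, EF_Draft manuscript=30) = 30; EF_Internal review = 30+16 = 46
Expected project duration μ = 46 days. Critical path: Recruitment → Data cleaning → Draft manuscript → Internal review.

Variance along critical path = 1.778 + 5.444 + 4.000 + 11.111 = 22.333; σ = √22.333 = 4.726 days.
Z = (44 − 46) / 4.726 = -0.423
P(T ≤ 44) = Φ(-0.423) ≈ 0.336

0.336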